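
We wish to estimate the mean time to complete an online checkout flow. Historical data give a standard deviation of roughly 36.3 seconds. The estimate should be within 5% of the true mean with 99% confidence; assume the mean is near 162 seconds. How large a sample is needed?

For a mean, the margin of error is E = z·σ/√n, so n = (zσ/E)².
At 99% confidence, z = 2.576.
E = 5% of 162 = 8.1 seconds.
n = (2.576 × 36.3 / 8.1)² = 133.27
Round up: n = 134.

134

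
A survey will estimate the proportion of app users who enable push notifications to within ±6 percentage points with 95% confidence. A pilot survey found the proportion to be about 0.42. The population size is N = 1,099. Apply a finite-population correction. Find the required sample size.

For a proportion with margin E = 0.06 at 95% confidence, z = 1.960.
n = p̂(1−p̂)(z/E)² = 0.42 × 0.58 × (1.960/0.06)² = 259.95 — call this n₀.
Finite-population correction with N = 1,099: n = n₀ / (1 + (n₀−1)/N) = 259.95 / 1.236 = 210.32
Round up: n = 211.

211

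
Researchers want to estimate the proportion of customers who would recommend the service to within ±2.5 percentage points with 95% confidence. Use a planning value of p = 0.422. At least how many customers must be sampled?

For a proportion with margin E = 0.025 at 95% confidence, z = 1.960.
n = p̂(1−p̂)(z/E)² = 0.422 × 0.578 × (1.960/0.025)² = 1499.24
Round up: n = 1500.

n = 1500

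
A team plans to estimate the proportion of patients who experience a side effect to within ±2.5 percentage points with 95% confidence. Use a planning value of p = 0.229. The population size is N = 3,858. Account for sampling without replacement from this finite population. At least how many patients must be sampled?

For a proportion with margin E = 0.025 at 95% confidence, z = 1.960.
n = p̂(1−p̂)(z/E)² = 0.229 × 0.771 × (1.960/0.025)² = 1085.23 — call this n₀.
Finite-population correction with N = 3,858: n = n₀ / (1 + (n₀−1)/N) = 1085.23 / 1.281 = 847.17
Round up: n = 848.

848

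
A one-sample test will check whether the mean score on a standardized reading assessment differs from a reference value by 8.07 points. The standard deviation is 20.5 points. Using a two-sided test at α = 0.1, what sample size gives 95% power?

For a one-sample z-test, n = ((z_{α/2} + z_β)·σ/δ)².
z_{α/2} = 1.645 (two-sided α = 0.1); z_β = 1.645 (power 95% → β = 0.05).
n = (3.290 × 20.5 / 8.07)² = 69.85
Round up: n = 70.

n = 70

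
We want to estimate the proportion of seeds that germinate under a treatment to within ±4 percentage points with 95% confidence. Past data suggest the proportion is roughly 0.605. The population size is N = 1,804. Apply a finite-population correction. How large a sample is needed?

For a proportion with margin E = 0.04 at 95% confidence, z = 1.960.
n = p̂(1−p̂)(z/E)² = 0.605 × 0.395 × (1.960/0.04)² = 573.78 — call this n₀.
Finite-population correction with N = 1,804: n = n₀ / (1 + (n₀−1)/N) = 573.78 / 1.318 = 435.34
Round up: n = 436.

436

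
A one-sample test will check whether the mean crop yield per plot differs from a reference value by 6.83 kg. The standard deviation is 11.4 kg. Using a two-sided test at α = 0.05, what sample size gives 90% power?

n = 30

For a one-sample z-test, n = ((z_{α/2} + z_β)·σ/δ)².
z_{α/2} = 1.960 (two-sided α = 0.05); z_β = 1.282 (power 90% → β = 0.1).
n = (3.242 × 11.4 / 6.83)² = 29.28
Round up: n = 30.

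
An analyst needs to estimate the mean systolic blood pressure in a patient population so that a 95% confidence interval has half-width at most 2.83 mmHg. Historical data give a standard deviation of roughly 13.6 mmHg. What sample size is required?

n = 89

For a mean, the margin of error is E = z·σ/√n, so n = (zσ/E)².
At 95% confidence, z = 1.960.
n = (1.960 × 13.6 / 2.83)² = 88.72
Round up: n = 89.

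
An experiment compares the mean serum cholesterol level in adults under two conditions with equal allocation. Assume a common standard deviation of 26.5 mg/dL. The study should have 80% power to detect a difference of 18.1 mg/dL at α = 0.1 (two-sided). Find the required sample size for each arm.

27 per group

For two equal groups, n per group = 2·((z_{α/2} + z_β)·σ/δ)².
z_{α/2} = 1.645; z_β = 0.842 (power 80%).
n = 2 × (2.487 × 26.5 / 18.1)² = 2 × 13.26 = 26.52
Round up: n = 27 per group.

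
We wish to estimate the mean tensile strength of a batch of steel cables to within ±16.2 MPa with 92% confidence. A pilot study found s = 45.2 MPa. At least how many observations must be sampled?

24

For a mean, the margin of error is E = z·σ/√n, so n = (zσ/E)².
At 92% confidence, z = 1.751.
n = (1.751 × 45.2 / 16.2)² = 23.87
Round up: n = 24.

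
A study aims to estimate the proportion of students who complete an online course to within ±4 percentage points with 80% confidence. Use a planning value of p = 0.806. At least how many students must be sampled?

161

For a proportion with margin E = 0.04 at 80% confidence, z = 1.282.
n = p̂(1−p̂)(z/E)² = 0.806 × 0.194 × (1.282/0.04)² = 160.62
Round up: n = 161.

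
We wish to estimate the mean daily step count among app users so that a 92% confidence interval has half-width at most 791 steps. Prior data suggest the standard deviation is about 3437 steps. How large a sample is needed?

For a mean, the margin of error is E = z·σ/√n, so n = (zσ/E)².
At 92% confidence, z = 1.751.
n = (1.751 × 3437 / 791)² = 57.89
Round up: n = 58.

n = 58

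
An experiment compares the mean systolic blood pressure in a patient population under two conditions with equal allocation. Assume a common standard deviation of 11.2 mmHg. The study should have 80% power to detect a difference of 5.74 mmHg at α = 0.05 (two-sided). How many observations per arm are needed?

60 per group

For two equal groups, n per group = 2·((z_{α/2} + z_β)·σ/δ)².
z_{α/2} = 1.960; z_β = 0.842 (power 80%).
n = 2 × (2.802 × 11.2 / 5.74)² = 2 × 29.89 = 59.78
Round up: n = 60 per group.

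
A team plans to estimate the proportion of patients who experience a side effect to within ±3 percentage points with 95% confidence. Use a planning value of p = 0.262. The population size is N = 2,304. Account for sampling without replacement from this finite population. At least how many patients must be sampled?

For a proportion with margin E = 0.03 at 95% confidence, z = 1.960.
n = p̂(1−p̂)(z/E)² = 0.262 × 0.738 × (1.960/0.03)² = 825.33 — call this n₀.
Finite-population correction with N = 2,304: n = n₀ / (1 + (n₀−1)/N) = 825.33 / 1.358 = 607.75
Round up: n = 608.

608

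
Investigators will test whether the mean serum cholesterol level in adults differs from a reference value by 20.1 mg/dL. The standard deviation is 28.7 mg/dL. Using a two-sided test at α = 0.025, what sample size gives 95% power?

31

For a one-sample z-test, n = ((z_{α/2} + z_β)·σ/δ)².
z_{α/2} = 2.241 (two-sided α = 0.025); z_β = 1.645 (power 95% → β = 0.05).
n = (3.886 × 28.7 / 20.1)² = 30.79
Round up: n = 31.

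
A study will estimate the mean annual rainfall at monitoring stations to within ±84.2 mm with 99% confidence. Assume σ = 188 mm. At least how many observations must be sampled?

For a mean, the margin of error is E = z·σ/√n, so n = (zσ/E)².
At 99% confidence, z = 2.576.
n = (2.576 × 188 / 84.2)² = 33.08
Round up: n = 34.

34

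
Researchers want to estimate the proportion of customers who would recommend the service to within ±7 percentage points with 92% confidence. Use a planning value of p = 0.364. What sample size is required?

145

For a proportion with margin E = 0.07 at 92% confidence, z = 1.751.
n = p̂(1−p̂)(z/E)² = 0.364 × 0.636 × (1.751/0.07)² = 144.86
Round up: n = 145.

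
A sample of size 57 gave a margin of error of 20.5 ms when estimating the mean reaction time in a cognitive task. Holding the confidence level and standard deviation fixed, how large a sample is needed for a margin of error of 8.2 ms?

Margin of error scales as 1/√n, so n₂ = n₁·(E₁/E₂)².
n₂ = 57 × (20.5/8.2)² = 57 × 6.25 = 356.25
Round up: n₂ = 357.

357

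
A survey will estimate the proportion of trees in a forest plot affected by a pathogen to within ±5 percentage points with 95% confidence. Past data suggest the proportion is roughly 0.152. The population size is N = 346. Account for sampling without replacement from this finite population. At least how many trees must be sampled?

127

For a proportion with margin E = 0.05 at 95% confidence, z = 1.960.
n = p̂(1−p̂)(z/E)² = 0.152 × 0.848 × (1.960/0.05)² = 198.07 — call this n₀.
Finite-population correction with N = 346: n = n₀ / (1 + (n₀−1)/N) = 198.07 / 1.57 = 126.16
Round up: n = 127.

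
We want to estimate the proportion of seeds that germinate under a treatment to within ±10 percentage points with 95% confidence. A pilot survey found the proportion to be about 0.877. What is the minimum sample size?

For a proportion with margin E = 0.1 at 95% confidence, z = 1.960.
n = p̂(1−p̂)(z/E)² = 0.877 × 0.123 × (1.960/0.1)² = 41.44
Round up: n = 42.

42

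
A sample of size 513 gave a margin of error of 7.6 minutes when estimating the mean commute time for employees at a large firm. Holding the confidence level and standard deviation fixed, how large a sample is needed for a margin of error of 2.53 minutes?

Margin of error scales as 1/√n, so n₂ = n₁·(E₁/E₂)².
n₂ = 513 × (7.6/2.53)² = 513 × 9.024 = 4629.31
Round up: n₂ = 4630.

4630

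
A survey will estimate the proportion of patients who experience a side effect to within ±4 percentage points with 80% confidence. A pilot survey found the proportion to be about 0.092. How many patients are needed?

For a proportion with margin E = 0.04 at 80% confidence, z = 1.282.
n = p̂(1−p̂)(z/E)² = 0.092 × 0.908 × (1.282/0.04)² = 85.81
Round up: n = 86.

86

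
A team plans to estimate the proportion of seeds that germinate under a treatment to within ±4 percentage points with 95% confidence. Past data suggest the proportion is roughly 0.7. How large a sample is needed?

For a proportion with margin E = 0.04 at 95% confidence, z = 1.960.
n = p̂(1−p̂)(z/E)² = 0.7 × 0.3 × (1.960/0.04)² = 504.21
Round up: n = 505.

505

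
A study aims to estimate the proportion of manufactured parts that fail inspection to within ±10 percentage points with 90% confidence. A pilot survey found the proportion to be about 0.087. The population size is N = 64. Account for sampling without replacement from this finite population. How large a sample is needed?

17

For a proportion with margin E = 0.1 at 90% confidence, z = 1.645.
n = p̂(1−p̂)(z/E)² = 0.087 × 0.913 × (1.645/0.1)² = 21.49 — call this n₀.
Finite-population correction with N = 64: n = n₀ / (1 + (n₀−1)/N) = 21.49 / 1.32 = 16.28
Round up: n = 17.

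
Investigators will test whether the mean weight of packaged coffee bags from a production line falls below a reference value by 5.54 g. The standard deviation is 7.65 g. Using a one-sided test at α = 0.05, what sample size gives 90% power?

n = 17

For a one-sample z-test, n = ((z_α + z_β)·σ/δ)².
z_α = 1.645 (one-sided α = 0.05); z_β = 1.282 (power 90% → β = 0.1).
n = (2.927 × 7.65 / 5.54)² = 16.34
Round up: n = 17.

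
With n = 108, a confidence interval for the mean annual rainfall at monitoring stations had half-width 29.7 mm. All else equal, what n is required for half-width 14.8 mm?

Margin of error scales as 1/√n, so n₂ = n₁·(E₁/E₂)².
n₂ = 108 × (29.7/14.8)² = 108 × 4.027 = 434.92
Round up: n₂ = 435.

435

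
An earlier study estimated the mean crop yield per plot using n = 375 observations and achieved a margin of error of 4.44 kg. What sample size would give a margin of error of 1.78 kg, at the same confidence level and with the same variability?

Margin of error scales as 1/√n, so n₂ = n₁·(E₁/E₂)².
n₂ = 375 × (4.44/1.78)² = 375 × 6.222 = 2333.25
Round up: n₂ = 2334.

2334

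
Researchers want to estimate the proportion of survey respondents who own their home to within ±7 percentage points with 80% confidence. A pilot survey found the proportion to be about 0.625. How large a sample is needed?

For a proportion with margin E = 0.07 at 80% confidence, z = 1.282.
n = p̂(1−p̂)(z/E)² = 0.625 × 0.375 × (1.282/0.07)² = 78.61
Round up: n = 79.

n = 79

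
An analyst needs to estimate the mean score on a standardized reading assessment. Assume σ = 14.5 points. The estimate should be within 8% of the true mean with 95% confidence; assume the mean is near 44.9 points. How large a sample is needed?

For a mean, the margin of error is E = z·σ/√n, so n = (zσ/E)².
At 95% confidence, z = 1.960.
E = 8% of 44.9 = 3.592 points.
n = (1.960 × 14.5 / 3.592)² = 62.60
Round up: n = 63.

63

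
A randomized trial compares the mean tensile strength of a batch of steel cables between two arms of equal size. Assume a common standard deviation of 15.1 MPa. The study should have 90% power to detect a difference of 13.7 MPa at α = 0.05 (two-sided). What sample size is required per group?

For two equal groups, n per group = 2·((z_{α/2} + z_β)·σ/δ)².
z_{α/2} = 1.960; z_β = 1.282 (power 90%).
n = 2 × (3.242 × 15.1 / 13.7)² = 2 × 12.77 = 25.54
Round up: n = 26 per group.

26 per group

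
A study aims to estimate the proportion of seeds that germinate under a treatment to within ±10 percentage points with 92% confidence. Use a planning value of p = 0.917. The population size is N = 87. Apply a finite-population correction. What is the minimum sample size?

For a proportion with margin E = 0.1 at 92% confidence, z = 1.751.
n = p̂(1−p̂)(z/E)² = 0.917 × 0.083 × (1.751/0.1)² = 23.34 — call this n₀.
Finite-population correction with N = 87: n = n₀ / (1 + (n₀−1)/N) = 23.34 / 1.257 = 18.57
Round up: n = 19.

19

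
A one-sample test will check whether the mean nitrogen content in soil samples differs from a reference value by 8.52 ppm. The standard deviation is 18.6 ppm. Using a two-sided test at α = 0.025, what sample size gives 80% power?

For a one-sample z-test, n = ((z_{α/2} + z_β)·σ/δ)².
z_{α/2} = 2.241 (two-sided α = 0.025); z_β = 0.842 (power 80% → β = 0.2).
n = (3.083 × 18.6 / 8.52)² = 45.30
Round up: n = 46.

46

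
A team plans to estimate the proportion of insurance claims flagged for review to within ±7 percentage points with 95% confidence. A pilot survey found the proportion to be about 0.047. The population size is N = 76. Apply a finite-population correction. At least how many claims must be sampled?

25

For a proportion with margin E = 0.07 at 95% confidence, z = 1.960.
n = p̂(1−p̂)(z/E)² = 0.047 × 0.953 × (1.960/0.07)² = 35.12 — call this n₀.
Finite-population correction with N = 76: n = n₀ / (1 + (n₀−1)/N) = 35.12 / 1.449 = 24.24
Round up: n = 25.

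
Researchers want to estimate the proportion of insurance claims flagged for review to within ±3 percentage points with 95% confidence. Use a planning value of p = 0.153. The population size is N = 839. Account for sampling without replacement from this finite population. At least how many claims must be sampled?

n = 334

For a proportion with margin E = 0.03 at 95% confidence, z = 1.960.
n = p̂(1−p̂)(z/E)² = 0.153 × 0.847 × (1.960/0.03)² = 553.15 — call this n₀.
Finite-population correction with N = 839: n = n₀ / (1 + (n₀−1)/N) = 553.15 / 1.658 = 333.62
Round up: n = 334.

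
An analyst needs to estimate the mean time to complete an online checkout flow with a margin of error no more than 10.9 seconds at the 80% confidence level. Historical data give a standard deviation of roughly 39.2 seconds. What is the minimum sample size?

22

For a mean, the margin of error is E = z·σ/√n, so n = (zσ/E)².
At 80% confidence, z = 1.282.
n = (1.282 × 39.2 / 10.9)² = 21.26
Round up: n = 22.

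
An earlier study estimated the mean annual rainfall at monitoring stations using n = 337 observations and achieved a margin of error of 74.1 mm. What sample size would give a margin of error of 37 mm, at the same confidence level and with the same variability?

Margin of error scales as 1/√n, so n₂ = n₁·(E₁/E₂)².
n₂ = 337 × (74.1/37)² = 337 × 4.011 = 1351.71
Round up: n₂ = 1352.

1352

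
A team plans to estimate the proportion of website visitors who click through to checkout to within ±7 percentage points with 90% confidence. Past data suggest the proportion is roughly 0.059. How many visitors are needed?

31

For a proportion with margin E = 0.07 at 90% confidence, z = 1.645.
n = p̂(1−p̂)(z/E)² = 0.059 × 0.941 × (1.645/0.07)² = 30.66
Round up: n = 31.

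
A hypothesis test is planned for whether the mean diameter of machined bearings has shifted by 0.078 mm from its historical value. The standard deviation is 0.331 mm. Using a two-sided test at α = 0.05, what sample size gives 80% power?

For a one-sample z-test, n = ((z_{α/2} + z_β)·σ/δ)².
z_{α/2} = 1.960 (two-sided α = 0.05); z_β = 0.842 (power 80% → β = 0.2).
n = (2.802 × 0.331 / 0.078)² = 141.38
Round up: n = 142.

n = 142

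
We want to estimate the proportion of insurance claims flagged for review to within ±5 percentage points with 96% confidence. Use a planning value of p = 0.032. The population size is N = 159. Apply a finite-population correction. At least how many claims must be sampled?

40

For a proportion with margin E = 0.05 at 96% confidence, z = 2.054.
n = p̂(1−p̂)(z/E)² = 0.032 × 0.968 × (2.054/0.05)² = 52.27 — call this n₀.
Finite-population correction with N = 159: n = n₀ / (1 + (n₀−1)/N) = 52.27 / 1.322 = 39.54
Round up: n = 40.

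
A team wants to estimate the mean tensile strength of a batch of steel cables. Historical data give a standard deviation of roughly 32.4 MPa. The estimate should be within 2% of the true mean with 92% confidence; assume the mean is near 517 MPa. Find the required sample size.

31

For a mean, the margin of error is E = z·σ/√n, so n = (zσ/E)².
At 92% confidence, z = 1.751.
E = 2% of 517 = 10.34 MPa.
n = (1.751 × 32.4 / 10.34)² = 30.10
Round up: n = 31.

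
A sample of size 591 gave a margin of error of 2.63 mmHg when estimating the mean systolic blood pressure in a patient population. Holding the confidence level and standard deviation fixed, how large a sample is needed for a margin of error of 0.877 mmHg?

Margin of error scales as 1/√n, so n₂ = n₁·(E₁/E₂)².
n₂ = 591 × (2.63/0.877)² = 591 × 8.993 = 5314.86
Round up: n₂ = 5315.

5315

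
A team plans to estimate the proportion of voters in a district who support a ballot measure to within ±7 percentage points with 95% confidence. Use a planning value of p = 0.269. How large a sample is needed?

n = 155

For a proportion with margin E = 0.07 at 95% confidence, z = 1.960.
n = p̂(1−p̂)(z/E)² = 0.269 × 0.731 × (1.960/0.07)² = 154.16
Round up: n = 155.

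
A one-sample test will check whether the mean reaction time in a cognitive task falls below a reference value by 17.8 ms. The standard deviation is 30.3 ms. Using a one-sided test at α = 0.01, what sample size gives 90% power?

For a one-sample z-test, n = ((z_α + z_β)·σ/δ)².
z_α = 2.326 (one-sided α = 0.01); z_β = 1.282 (power 90% → β = 0.1).
n = (3.608 × 30.3 / 17.8)² = 37.72
Round up: n = 38.

n = 38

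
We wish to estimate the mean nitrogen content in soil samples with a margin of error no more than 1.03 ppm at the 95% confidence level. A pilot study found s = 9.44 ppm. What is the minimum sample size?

For a mean, the margin of error is E = z·σ/√n, so n = (zσ/E)².
At 95% confidence, z = 1.960.
n = (1.960 × 9.44 / 1.03)² = 322.69
Round up: n = 323.

323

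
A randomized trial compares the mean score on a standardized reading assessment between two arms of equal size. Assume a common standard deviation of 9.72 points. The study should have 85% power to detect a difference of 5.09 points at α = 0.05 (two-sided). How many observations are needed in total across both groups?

132 total

For two equal groups, n per group = 2·((z_{α/2} + z_β)·σ/δ)².
z_{α/2} = 1.960; z_β = 1.036 (power 85%).
n = 2 × (2.996 × 9.72 / 5.09)² = 2 × 32.73 = 65.46
Round up: n = 66 per group.
Total across both groups: 2 × 66 = 132.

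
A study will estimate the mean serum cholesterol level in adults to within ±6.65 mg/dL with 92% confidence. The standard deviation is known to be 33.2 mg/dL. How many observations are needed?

77

For a mean, the margin of error is E = z·σ/√n, so n = (zσ/E)².
At 92% confidence, z = 1.751.
n = (1.751 × 33.2 / 6.65)² = 76.42
Round up: n = 77.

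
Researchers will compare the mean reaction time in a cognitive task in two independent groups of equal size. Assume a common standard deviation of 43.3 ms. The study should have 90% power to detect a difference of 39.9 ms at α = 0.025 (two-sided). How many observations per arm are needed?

30 per group

For two equal groups, n per group = 2·((z_{α/2} + z_β)·σ/δ)².
z_{α/2} = 2.241; z_β = 1.282 (power 90%).
n = 2 × (3.523 × 43.3 / 39.9)² = 2 × 14.62 = 29.24
Round up: n = 30 per group.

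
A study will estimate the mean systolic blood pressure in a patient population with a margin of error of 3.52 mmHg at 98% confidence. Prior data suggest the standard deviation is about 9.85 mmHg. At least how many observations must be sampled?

For a mean, the margin of error is E = z·σ/√n, so n = (zσ/E)².
At 98% confidence, z = 2.326.
n = (2.326 × 9.85 / 3.52)² = 42.36
Round up: n = 43.

n = 43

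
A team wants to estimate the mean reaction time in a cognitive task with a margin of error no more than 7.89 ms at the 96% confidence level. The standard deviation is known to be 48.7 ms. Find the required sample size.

161

For a mean, the margin of error is E = z·σ/√n, so n = (zσ/E)².
At 96% confidence, z = 2.054.
n = (2.054 × 48.7 / 7.89)² = 160.73
Round up: n = 161.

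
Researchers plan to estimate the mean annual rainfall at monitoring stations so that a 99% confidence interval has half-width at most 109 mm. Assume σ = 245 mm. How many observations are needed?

34

For a mean, the margin of error is E = z·σ/√n, so n = (zσ/E)².
At 99% confidence, z = 2.576.
n = (2.576 × 245 / 109)² = 33.53
Round up: n = 34.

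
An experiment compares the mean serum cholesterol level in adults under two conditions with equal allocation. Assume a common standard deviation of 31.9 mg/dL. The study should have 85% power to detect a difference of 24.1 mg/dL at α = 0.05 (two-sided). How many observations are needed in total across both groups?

For two equal groups, n per group = 2·((z_{α/2} + z_β)·σ/δ)².
z_{α/2} = 1.960; z_β = 1.036 (power 85%).
n = 2 × (2.996 × 31.9 / 24.1)² = 2 × 15.73 = 31.46
Round up: n = 32 per group.
Total across both groups: 2 × 32 = 64.

64 total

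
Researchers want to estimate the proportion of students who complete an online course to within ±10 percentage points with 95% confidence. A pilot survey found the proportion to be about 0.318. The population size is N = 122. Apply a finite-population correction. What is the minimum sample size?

50

For a proportion with margin E = 0.1 at 95% confidence, z = 1.960.
n = p̂(1−p̂)(z/E)² = 0.318 × 0.682 × (1.960/0.1)² = 83.32 — call this n₀.
Finite-population correction with N = 122: n = n₀ / (1 + (n₀−1)/N) = 83.32 / 1.675 = 49.74
Round up: n = 50.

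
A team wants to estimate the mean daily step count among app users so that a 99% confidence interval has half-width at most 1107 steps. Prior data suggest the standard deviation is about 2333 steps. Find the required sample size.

30

For a mean, the margin of error is E = z·σ/√n, so n = (zσ/E)².
At 99% confidence, z = 2.576.
n = (2.576 × 2333 / 1107)² = 29.47
Round up: n = 30.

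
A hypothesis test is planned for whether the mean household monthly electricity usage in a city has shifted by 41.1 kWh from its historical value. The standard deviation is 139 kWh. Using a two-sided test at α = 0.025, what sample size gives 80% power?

n = 109

For a one-sample z-test, n = ((z_{α/2} + z_β)·σ/δ)².
z_{α/2} = 2.241 (two-sided α = 0.025); z_β = 0.842 (power 80% → β = 0.2).
n = (3.083 × 139 / 41.1)² = 108.72
Round up: n = 109.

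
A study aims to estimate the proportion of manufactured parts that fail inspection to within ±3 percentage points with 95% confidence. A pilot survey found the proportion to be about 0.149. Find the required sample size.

542

For a proportion with margin E = 0.03 at 95% confidence, z = 1.960.
n = p̂(1−p̂)(z/E)² = 0.149 × 0.851 × (1.960/0.03)² = 541.23
Round up: n = 542.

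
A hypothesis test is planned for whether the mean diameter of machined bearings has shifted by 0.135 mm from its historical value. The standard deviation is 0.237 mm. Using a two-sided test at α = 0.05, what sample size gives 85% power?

For a one-sample z-test, n = ((z_{α/2} + z_β)·σ/δ)².
z_{α/2} = 1.960 (two-sided α = 0.05); z_β = 1.036 (power 85% → β = 0.15).
n = (2.996 × 0.237 / 0.135)² = 27.66
Round up: n = 28.

28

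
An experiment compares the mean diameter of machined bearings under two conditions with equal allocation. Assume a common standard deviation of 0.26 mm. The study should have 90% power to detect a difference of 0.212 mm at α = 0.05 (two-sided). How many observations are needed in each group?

32 per group

For two equal groups, n per group = 2·((z_{α/2} + z_β)·σ/δ)².
z_{α/2} = 1.960; z_β = 1.282 (power 90%).
n = 2 × (3.242 × 0.26 / 0.212)² = 2 × 15.81 = 31.62
Round up: n = 32 per group.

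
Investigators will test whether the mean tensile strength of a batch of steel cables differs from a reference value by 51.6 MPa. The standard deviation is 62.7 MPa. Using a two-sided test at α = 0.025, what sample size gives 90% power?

19

For a one-sample z-test, n = ((z_{α/2} + z_β)·σ/δ)².
z_{α/2} = 2.241 (two-sided α = 0.025); z_β = 1.282 (power 90% → β = 0.1).
n = (3.523 × 62.7 / 51.6)² = 18.33
Round up: n = 19.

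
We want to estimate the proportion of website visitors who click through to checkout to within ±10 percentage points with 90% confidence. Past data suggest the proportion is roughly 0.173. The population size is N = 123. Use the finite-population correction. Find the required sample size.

For a proportion with margin E = 0.1 at 90% confidence, z = 1.645.
n = p̂(1−p̂)(z/E)² = 0.173 × 0.827 × (1.645/0.1)² = 38.72 — call this n₀.
Finite-population correction with N = 123: n = n₀ / (1 + (n₀−1)/N) = 38.72 / 1.307 = 29.63
Round up: n = 30.

n = 30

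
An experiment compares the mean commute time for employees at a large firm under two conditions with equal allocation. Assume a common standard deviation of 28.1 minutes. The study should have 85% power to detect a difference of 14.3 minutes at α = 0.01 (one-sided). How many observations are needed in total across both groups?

For two equal groups, n per group = 2·((z_α + z_β)·σ/δ)².
z_α = 2.326; z_β = 1.036 (power 85%).
n = 2 × (3.362 × 28.1 / 14.3)² = 2 × 43.65 = 87.30
Round up: n = 88 per group.
Total across both groups: 2 × 88 = 176.

176 total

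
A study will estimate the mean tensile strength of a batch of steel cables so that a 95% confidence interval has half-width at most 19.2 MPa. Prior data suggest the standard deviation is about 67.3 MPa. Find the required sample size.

48

For a mean, the margin of error is E = z·σ/√n, so n = (zσ/E)².
At 95% confidence, z = 1.960.
n = (1.960 × 67.3 / 19.2)² = 47.20
Round up: n = 48.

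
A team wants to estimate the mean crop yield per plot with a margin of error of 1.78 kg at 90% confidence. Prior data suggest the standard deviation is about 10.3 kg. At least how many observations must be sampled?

For a mean, the margin of error is E = z·σ/√n, so n = (zσ/E)².
At 90% confidence, z = 1.645.
n = (1.645 × 10.3 / 1.78)² = 90.61
Round up: n = 91.

n = 91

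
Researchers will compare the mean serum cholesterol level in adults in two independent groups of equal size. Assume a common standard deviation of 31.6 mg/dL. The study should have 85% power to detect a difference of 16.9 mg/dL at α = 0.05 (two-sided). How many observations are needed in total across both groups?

For two equal groups, n per group = 2·((z_{α/2} + z_β)·σ/δ)².
z_{α/2} = 1.960; z_β = 1.036 (power 85%).
n = 2 × (2.996 × 31.6 / 16.9)² = 2 × 31.38 = 62.76
Round up: n = 63 per group.
Total across both groups: 2 × 63 = 126.

126 total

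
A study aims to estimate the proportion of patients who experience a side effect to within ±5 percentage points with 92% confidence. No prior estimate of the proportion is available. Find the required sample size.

307

For a proportion with margin E = 0.05 at 92% confidence, z = 1.751.
With no prior estimate, use p = 0.5, which maximizes p(1−p) at 0.25.
n = 0.25 × (z/E)² = 0.25 × (1.751/0.05)² = 306.60
Round up: n = 307.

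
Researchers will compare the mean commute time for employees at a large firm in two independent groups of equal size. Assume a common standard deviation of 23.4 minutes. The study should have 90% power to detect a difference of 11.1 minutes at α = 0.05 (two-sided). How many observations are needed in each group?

For two equal groups, n per group = 2·((z_{α/2} + z_β)·σ/δ)².
z_{α/2} = 1.960; z_β = 1.282 (power 90%).
n = 2 × (3.242 × 23.4 / 11.1)² = 2 × 46.71 = 93.42
Round up: n = 94 per group.

94 per group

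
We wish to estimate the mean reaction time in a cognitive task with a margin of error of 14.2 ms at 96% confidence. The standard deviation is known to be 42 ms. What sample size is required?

For a mean, the margin of error is E = z·σ/√n, so n = (zσ/E)².
At 96% confidence, z = 2.054.
n = (2.054 × 42 / 14.2)² = 36.91
Round up: n = 37.

37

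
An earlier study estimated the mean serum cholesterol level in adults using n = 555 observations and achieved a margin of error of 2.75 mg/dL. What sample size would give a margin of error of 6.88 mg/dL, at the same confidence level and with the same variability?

n = 89

Margin of error scales as 1/√n, so n₂ = n₁·(E₁/E₂)².
n₂ = 555 × (2.75/6.88)² = 555 × 0.1598 = 88.69
Round up: n₂ = 89.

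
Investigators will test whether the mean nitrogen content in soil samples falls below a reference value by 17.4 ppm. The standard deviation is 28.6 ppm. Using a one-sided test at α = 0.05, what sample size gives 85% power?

n = 20

For a one-sample z-test, n = ((z_α + z_β)·σ/δ)².
z_α = 1.645 (one-sided α = 0.05); z_β = 1.036 (power 85% → β = 0.15).
n = (2.681 × 28.6 / 17.4)² = 19.42
Round up: n = 20.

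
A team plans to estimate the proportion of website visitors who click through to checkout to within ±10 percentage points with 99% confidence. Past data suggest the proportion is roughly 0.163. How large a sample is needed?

n = 91

For a proportion with margin E = 0.1 at 99% confidence, z = 2.576.
n = p̂(1−p̂)(z/E)² = 0.163 × 0.837 × (2.576/0.1)² = 90.53
Round up: n = 91.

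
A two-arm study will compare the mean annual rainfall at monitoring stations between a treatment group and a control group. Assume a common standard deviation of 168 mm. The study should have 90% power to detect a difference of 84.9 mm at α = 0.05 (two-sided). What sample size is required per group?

83 per group

For two equal groups, n per group = 2·((z_{α/2} + z_β)·σ/δ)².
z_{α/2} = 1.960; z_β = 1.282 (power 90%).
n = 2 × (3.242 × 168 / 84.9)² = 2 × 41.16 = 82.32
Round up: n = 83 per group.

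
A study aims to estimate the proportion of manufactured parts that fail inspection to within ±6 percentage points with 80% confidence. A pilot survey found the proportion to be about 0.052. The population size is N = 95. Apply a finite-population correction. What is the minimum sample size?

For a proportion with margin E = 0.06 at 80% confidence, z = 1.282.
n = p̂(1−p̂)(z/E)² = 0.052 × 0.948 × (1.282/0.06)² = 22.51 — call this n₀.
Finite-population correction with N = 95: n = n₀ / (1 + (n₀−1)/N) = 22.51 / 1.226 = 18.36
Round up: n = 19.

19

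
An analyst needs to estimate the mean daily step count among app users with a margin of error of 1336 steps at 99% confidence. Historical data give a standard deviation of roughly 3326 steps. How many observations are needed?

For a mean, the margin of error is E = z·σ/√n, so n = (zσ/E)².
At 99% confidence, z = 2.576.
n = (2.576 × 3326 / 1336)² = 41.13
Round up: n = 42.

n = 42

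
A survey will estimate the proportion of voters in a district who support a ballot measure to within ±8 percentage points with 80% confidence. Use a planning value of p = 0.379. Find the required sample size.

61

For a proportion with margin E = 0.08 at 80% confidence, z = 1.282.
n = p̂(1−p̂)(z/E)² = 0.379 × 0.621 × (1.282/0.08)² = 60.44
Round up: n = 61.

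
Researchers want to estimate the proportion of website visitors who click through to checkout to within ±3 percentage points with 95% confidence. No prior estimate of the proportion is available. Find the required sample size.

For a proportion with margin E = 0.03 at 95% confidence, z = 1.960.
With no prior estimate, use p = 0.5, which maximizes p(1−p) at 0.25.
n = 0.25 × (z/E)² = 0.25 × (1.960/0.03)² = 1067.11
Round up: n = 1068.

1068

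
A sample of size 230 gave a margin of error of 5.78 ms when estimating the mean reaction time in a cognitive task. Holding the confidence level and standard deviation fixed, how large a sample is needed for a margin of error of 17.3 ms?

26

Margin of error scales as 1/√n, so n₂ = n₁·(E₁/E₂)².
n₂ = 230 × (5.78/17.3)² = 230 × 0.1116 = 25.67
Round up: n₂ = 26.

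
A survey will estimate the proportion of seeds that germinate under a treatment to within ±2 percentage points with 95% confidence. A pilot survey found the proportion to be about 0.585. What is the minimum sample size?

2332

For a proportion with margin E = 0.02 at 95% confidence, z = 1.960.
n = p̂(1−p̂)(z/E)² = 0.585 × 0.415 × (1.960/0.02)² = 2331.61
Round up: n = 2332.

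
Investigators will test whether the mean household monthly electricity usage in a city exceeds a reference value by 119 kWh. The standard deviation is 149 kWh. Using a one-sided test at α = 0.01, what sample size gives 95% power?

For a one-sample z-test, n = ((z_α + z_β)·σ/δ)².
z_α = 2.326 (one-sided α = 0.01); z_β = 1.645 (power 95% → β = 0.05).
n = (3.971 × 149 / 119)² = 24.72
Round up: n = 25.

25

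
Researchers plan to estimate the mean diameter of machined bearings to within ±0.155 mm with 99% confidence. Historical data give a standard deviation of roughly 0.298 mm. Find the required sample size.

For a mean, the margin of error is E = z·σ/√n, so n = (zσ/E)².
At 99% confidence, z = 2.576.
n = (2.576 × 0.298 / 0.155)² = 24.53
Round up: n = 25.

25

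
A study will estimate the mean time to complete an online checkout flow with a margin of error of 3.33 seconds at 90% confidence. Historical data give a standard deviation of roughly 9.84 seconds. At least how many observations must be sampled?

For a mean, the margin of error is E = z·σ/√n, so n = (zσ/E)².
At 90% confidence, z = 1.645.
n = (1.645 × 9.84 / 3.33)² = 23.63
Round up: n = 24.

24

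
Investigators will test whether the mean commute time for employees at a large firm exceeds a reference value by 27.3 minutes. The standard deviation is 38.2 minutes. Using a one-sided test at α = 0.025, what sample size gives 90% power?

n = 21

For a one-sample z-test, n = ((z_α + z_β)·σ/δ)².
z_α = 1.960 (one-sided α = 0.025); z_β = 1.282 (power 90% → β = 0.1).
n = (3.242 × 38.2 / 27.3)² = 20.58
Round up: n = 21.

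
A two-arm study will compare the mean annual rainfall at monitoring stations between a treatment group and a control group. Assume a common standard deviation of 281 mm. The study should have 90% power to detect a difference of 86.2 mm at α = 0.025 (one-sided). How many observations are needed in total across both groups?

448 total

For two equal groups, n per group = 2·((z_α + z_β)·σ/δ)².
z_α = 1.960; z_β = 1.282 (power 90%).
n = 2 × (3.242 × 281 / 86.2)² = 2 × 111.69 = 223.38
Round up: n = 224 per group.
Total across both groups: 2 × 224 = 448.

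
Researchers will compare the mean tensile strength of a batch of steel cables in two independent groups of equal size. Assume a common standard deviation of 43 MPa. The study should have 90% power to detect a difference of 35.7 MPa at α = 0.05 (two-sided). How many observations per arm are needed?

31 per group

For two equal groups, n per group = 2·((z_{α/2} + z_β)·σ/δ)².
z_{α/2} = 1.960; z_β = 1.282 (power 90%).
n = 2 × (3.242 × 43 / 35.7)² = 2 × 15.25 = 30.50
Round up: n = 31 per group.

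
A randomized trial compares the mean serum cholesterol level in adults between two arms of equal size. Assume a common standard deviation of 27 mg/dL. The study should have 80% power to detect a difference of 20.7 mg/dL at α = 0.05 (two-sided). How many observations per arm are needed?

27 per group

For two equal groups, n per group = 2·((z_{α/2} + z_β)·σ/δ)².
z_{α/2} = 1.960; z_β = 0.842 (power 80%).
n = 2 × (2.802 × 27 / 20.7)² = 2 × 13.36 = 26.72
Round up: n = 27 per group.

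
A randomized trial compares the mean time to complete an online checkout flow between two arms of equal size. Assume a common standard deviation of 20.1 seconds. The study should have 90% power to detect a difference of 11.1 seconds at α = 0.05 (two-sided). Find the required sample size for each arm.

For two equal groups, n per group = 2·((z_{α/2} + z_β)·σ/δ)².
z_{α/2} = 1.960; z_β = 1.282 (power 90%).
n = 2 × (3.242 × 20.1 / 11.1)² = 2 × 34.46 = 68.92
Round up: n = 69 per group.

69 per group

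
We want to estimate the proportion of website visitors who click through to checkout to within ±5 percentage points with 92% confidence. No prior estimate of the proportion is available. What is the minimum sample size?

For a proportion with margin E = 0.05 at 92% confidence, z = 1.751.
With no prior estimate, use p = 0.5, which maximizes p(1−p) at 0.25.
n = 0.25 × (z/E)² = 0.25 × (1.751/0.05)² = 306.60
Round up: n = 307.

n = 307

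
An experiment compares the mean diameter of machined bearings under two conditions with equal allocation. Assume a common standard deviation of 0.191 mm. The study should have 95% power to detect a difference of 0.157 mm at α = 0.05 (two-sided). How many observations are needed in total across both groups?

78 total

For two equal groups, n per group = 2·((z_{α/2} + z_β)·σ/δ)².
z_{α/2} = 1.960; z_β = 1.645 (power 95%).
n = 2 × (3.605 × 0.191 / 0.157)² = 2 × 19.23 = 38.46
Round up: n = 39 per group.
Total across both groups: 2 × 39 = 78.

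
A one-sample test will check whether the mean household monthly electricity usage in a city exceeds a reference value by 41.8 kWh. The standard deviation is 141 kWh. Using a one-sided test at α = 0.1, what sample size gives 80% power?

For a one-sample z-test, n = ((z_α + z_β)·σ/δ)².
z_α = 1.282 (one-sided α = 0.1); z_β = 0.842 (power 80% → β = 0.2).
n = (2.124 × 141 / 41.8)² = 51.33
Round up: n = 52.

n = 52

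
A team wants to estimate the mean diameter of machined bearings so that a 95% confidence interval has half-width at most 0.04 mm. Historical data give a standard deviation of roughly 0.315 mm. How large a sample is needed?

239

For a mean, the margin of error is E = z·σ/√n, so n = (zσ/E)².
At 95% confidence, z = 1.960.
n = (1.960 × 0.315 / 0.04)² = 238.24
Round up: n = 239.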